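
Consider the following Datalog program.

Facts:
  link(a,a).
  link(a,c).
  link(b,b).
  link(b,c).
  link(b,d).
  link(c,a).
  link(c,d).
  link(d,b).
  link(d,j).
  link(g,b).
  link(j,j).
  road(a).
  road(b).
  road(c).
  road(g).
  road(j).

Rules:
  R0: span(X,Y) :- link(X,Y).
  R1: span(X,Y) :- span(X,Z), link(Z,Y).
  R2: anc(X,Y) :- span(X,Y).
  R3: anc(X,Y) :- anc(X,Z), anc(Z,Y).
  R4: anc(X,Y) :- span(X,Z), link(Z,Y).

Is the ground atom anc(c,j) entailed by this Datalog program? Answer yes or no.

yes

round 1: derive span(a,a) via R0 from link(a,a)
round 1: derive span(a,c) via R0 from link(a,c)
round 1: derive span(b,b) via R0 from link(b,b)
round 1: derive span(b,c) via R0 from link(b,c)
round 1: derive span(b,d) via R0 from link(b,d)
round 1: derive span(c,a) via R0 from link(c,a)
round 1: derive span(c,d) via R0 from link(c,d)
round 1: derive span(d,b) via R0 from link(d,b)
round 1: derive span(d,j) via R0 from link(d,j)
round 1: derive span(g,b) via R0 from link(g,b)
round 1: derive span(j,j) via R0 from link(j,j)
round 2: derive span(a,d) via R1 from span(a,c), link(c,d)
round 2: derive span(b,a) via R1 from span(b,c), link(c,a)
round 2: derive span(b,j) via R1 from span(b,d), link(d,j)
round 2: derive span(c,b) via R1 from span(c,d), link(d,b)
round 2: derive span(c,c) via R1 from span(c,a), link(a,c)
round 2: derive span(c,j) via R1 from span(c,d), link(d,j)
round 2: derive span(d,c) via R1 from span(d,b), link(b,c)
round 2: derive span(d,d) via R1 from span(d,b), link(b,d)
round 2: derive span(g,c) via R1 from span(g,b), link(b,c)
round 2: derive span(g,d) via R1 from span(g,b), link(b,d)
round 2: derive anc(a,a) via R2 from span(a,a)
round 2: derive anc(a,c) via R2 from span(a,c)
round 2: derive anc(b,b) via R2 from span(b,b)
round 2: derive anc(b,c) via R2 from span(b,c)
round 2: derive anc(b,d) via R2 from span(b,d)
round 2: derive anc(c,a) via R2 from span(c,a)
round 2: derive anc(c,d) via R2 from span(c,d)
round 2: derive anc(d,b) via R2 from span(d,b)
round 2: derive anc(d,j) via R2 from span(d,j)
round 2: derive anc(g,b) via R2 from span(g,b)
round 2: derive anc(j,j) via R2 from span(j,j)
round 2: derive anc(a,d) via R4 from span(a,c), link(c,d)
round 2: derive anc(b,a) via R4 from span(b,c), link(c,a)
round 2: derive anc(b,j) via R4 from span(b,d), link(d,j)
round 2: derive anc(c,b) via R4 from span(c,d), link(d,b)
round 2: derive anc(c,c) via R4 from span(c,a), link(a,c)
round 2: derive anc(c,j) via R4 from span(c,d), link(d,j)
round 2: derive anc(d,c) via R4 from span(d,b), link(b,c)
round 2: derive anc(d,d) via R4 from span(d,b), link(b,d)
round 2: derive anc(g,c) via R4 from span(g,b), link(b,c)
round 2: derive anc(g,d) via R4 from span(g,b), link(b,d)
round 3: derive span(a,b) via R1 from span(a,d), link(d,b)
round 3: derive span(a,j) via R1 from span(a,d), link(d,j)
round 3: derive span(d,a) via R1 from span(d,c), link(c,a)
round 3: derive span(g,a) via R1 from span(g,c), link(c,a)
round 3: derive span(g,j) via R1 from span(g,d), link(d,j)
round 3: derive anc(a,b) via R3 from anc(a,c), anc(c,b)
round 3: derive anc(a,j) via R3 from anc(a,c), anc(c,j)
round 3: derive anc(d,a) via R3 from anc(d,b), anc(b,a)
round 3: derive anc(g,a) via R3 from anc(g,b), anc(b,a)
round 3: derive anc(g,j) via R3 from anc(g,b), anc(b,j)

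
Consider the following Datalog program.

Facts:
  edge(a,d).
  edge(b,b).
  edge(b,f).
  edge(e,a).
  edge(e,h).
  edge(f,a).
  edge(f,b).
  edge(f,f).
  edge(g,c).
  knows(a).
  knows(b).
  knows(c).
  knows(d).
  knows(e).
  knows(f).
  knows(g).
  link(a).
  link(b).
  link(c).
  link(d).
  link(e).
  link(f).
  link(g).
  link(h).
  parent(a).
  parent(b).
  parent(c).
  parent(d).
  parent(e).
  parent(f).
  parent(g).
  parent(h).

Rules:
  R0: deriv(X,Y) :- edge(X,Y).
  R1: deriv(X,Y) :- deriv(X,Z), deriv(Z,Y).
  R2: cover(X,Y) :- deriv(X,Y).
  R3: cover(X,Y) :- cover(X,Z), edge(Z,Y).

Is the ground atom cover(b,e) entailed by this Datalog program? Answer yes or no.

round 1: derive deriv(a,d) via R0 from edge(a,d)
round 1: derive deriv(b,b) via R0 from edge(b,b)
round 1: derive deriv(b,f) via R0 from edge(b,f)
round 1: derive deriv(e,a) via R0 from edge(e,a)
round 1: derive deriv(e,h) via R0 from edge(e,h)
round 1: derive deriv(f,a) via R0 from edge(f,a)
round 1: derive deriv(f,b) via R0 from edge(f,b)
round 1: derive deriv(f,f) via R0 from edge(f,f)
round 1: derive deriv(g,c) via R0 from edge(g,c)
round 2: derive deriv(b,a) via R1 from deriv(b,f), deriv(f,a)
round 2: derive deriv(e,d) via R1 from deriv(e,a), deriv(a,d)
round 2: derive deriv(f,d) via R1 from deriv(f,a), deriv(a,d)
round 2: derive cover(a,d) via R2 from deriv(a,d)
round 2: derive cover(b,b) via R2 from deriv(b,b)
round 2: derive cover(b,f) via R2 from deriv(b,f)
round 2: derive cover(e,a) via R2 from deriv(e,a)
round 2: derive cover(e,h) via R2 from deriv(e,h)
round 2: derive cover(f,a) via R2 from deriv(f,a)
round 2: derive cover(f,b) via R2 from deriv(f,b)
round 2: derive cover(f,f) via R2 from deriv(f,f)
round 2: derive cover(g,c) via R2 from deriv(g,c)
round 3: derive deriv(b,d) via R1 from deriv(b,a), deriv(a,d)
round 3: derive cover(b,a) via R2 from deriv(b,a)
round 3: derive cover(e,d) via R2 from deriv(e,d)
round 3: derive cover(f,d) via R2 from deriv(f,d)
round 4: derive cover(b,d) via R2 from deriv(b,d)

no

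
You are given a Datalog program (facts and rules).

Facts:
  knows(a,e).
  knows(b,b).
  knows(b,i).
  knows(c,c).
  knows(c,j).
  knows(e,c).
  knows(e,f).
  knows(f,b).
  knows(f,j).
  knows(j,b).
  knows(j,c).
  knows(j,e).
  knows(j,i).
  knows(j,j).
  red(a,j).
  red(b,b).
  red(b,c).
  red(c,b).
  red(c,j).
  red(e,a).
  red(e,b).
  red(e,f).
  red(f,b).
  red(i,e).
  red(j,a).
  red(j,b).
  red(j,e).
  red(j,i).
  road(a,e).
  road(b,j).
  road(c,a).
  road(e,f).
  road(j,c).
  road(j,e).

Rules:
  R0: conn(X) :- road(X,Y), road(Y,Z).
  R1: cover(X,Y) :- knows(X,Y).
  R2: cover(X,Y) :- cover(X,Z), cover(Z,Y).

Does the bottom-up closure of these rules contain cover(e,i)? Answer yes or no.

yes

round 1: derive cover(a,e) via R1 from knows(a,e)
round 1: derive cover(b,b) via R1 from knows(b,b)
round 1: derive cover(b,i) via R1 from knows(b,i)
round 1: derive cover(c,c) via R1 from knows(c,c)
round 1: derive cover(c,j) via R1 from knows(c,j)
round 1: derive cover(e,c) via R1 from knows(e,c)
round 1: derive cover(e,f) via R1 from knows(e,f)
round 1: derive cover(f,b) via R1 from knows(f,b)
round 1: derive cover(f,j) via R1 from knows(f,j)
round 1: derive cover(j,b) via R1 from knows(j,b)
round 1: derive cover(j,c) via R1 from knows(j,c)
round 1: derive cover(j,e) via R1 from knows(j,e)
round 1: derive cover(j,i) via R1 from knows(j,i)
round 1: derive cover(j,j) via R1 from knows(j,j)
round 2: derive cover(a,c) via R2 from cover(a,e), cover(e,c)
round 2: derive cover(a,f) via R2 from cover(a,e), cover(e,f)
round 2: derive cover(c,b) via R2 from cover(c,j), cover(j,b)
round 2: derive cover(c,e) via R2 from cover(c,j), cover(j,e)
round 2: derive cover(c,i) via R2 from cover(c,j), cover(j,i)
round 2: derive cover(e,b) via R2 from cover(e,f), cover(f,b)
round 2: derive cover(e,j) via R2 from cover(e,c), cover(c,j)
round 2: derive cover(f,c) via R2 from cover(f,j), cover(j,c)
round 2: derive cover(f,e) via R2 from cover(f,j), cover(j,e)
round 2: derive cover(f,i) via R2 from cover(f,b), cover(b,i)
round 2: derive cover(j,f) via R2 from cover(j,e), cover(e,f)
round 3: derive cover(a,b) via R2 from cover(a,c), cover(c,b)
round 3: derive cover(a,i) via R2 from cover(a,c), cover(c,i)
round 3: derive cover(a,j) via R2 from cover(a,c), cover(c,j)
round 3: derive cover(c,f) via R2 from cover(c,e), cover(e,f)
round 3: derive cover(e,e) via R2 from cover(e,c), cover(c,e)
round 3: derive cover(e,i) via R2 from cover(e,b), cover(b,i)
round 3: derive cover(f,f) via R2 from cover(f,e), cover(e,f)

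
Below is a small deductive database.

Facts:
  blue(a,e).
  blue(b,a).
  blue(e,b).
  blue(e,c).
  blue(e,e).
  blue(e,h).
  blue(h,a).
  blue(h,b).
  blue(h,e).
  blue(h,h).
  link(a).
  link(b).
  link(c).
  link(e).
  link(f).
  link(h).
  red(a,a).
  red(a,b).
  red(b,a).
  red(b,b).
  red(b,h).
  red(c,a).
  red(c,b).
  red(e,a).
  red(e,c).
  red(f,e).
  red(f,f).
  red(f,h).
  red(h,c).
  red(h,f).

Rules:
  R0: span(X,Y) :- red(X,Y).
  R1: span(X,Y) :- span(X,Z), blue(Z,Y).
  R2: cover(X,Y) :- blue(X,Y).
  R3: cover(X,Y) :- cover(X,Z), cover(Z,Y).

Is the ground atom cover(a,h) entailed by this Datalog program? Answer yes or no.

round 1: derive cover(a,e) via R2 from blue(a,e)
round 1: derive cover(b,a) via R2 from blue(b,a)
round 1: derive cover(e,b) via R2 from blue(e,b)
round 1: derive cover(e,c) via R2 from blue(e,c)
round 1: derive cover(e,e) via R2 from blue(e,e)
round 1: derive cover(e,h) via R2 from blue(e,h)
round 1: derive cover(h,a) via R2 from blue(h,a)
round 1: derive cover(h,b) via R2 from blue(h,b)
round 1: derive cover(h,e) via R2 from blue(h,e)
round 1: derive cover(h,h) via R2 from blue(h,h)
round 2: derive cover(a,b) via R3 from cover(a,e), cover(e,b)
round 2: derive cover(a,c) via R3 from cover(a,e), cover(e,c)
round 2: derive cover(a,h) via R3 from cover(a,e), cover(e,h)
round 2: derive cover(b,e) via R3 from cover(b,a), cover(a,e)
round 2: derive cover(e,a) via R3 from cover(e,b), cover(b,a)
round 2: derive cover(h,c) via R3 from cover(h,e), cover(e,c)
round 3: derive cover(a,a) via R3 from cover(a,b), cover(b,a)
round 3: derive cover(b,b) via R3 from cover(b,a), cover(a,b)
round 3: derive cover(b,c) via R3 from cover(b,a), cover(a,c)
round 3: derive cover(b,h) via R3 from cover(b,a), cover(a,h)

yes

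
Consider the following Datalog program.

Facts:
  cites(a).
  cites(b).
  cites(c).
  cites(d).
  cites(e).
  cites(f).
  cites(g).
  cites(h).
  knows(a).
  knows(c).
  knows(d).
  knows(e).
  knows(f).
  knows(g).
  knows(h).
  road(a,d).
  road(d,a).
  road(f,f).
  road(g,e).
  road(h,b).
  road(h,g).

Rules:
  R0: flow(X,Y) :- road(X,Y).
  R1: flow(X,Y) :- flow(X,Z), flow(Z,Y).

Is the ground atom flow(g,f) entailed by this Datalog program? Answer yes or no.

no

round 1: derive flow(a,d) via R0 from road(a,d)
round 1: derive flow(d,a) via R0 from road(d,a)
round 1: derive flow(f,f) via R0 from road(f,f)
round 1: derive flow(g,e) via R0 from road(g,e)
round 1: derive flow(h,b) via R0 from road(h,b)
round 1: derive flow(h,g) via R0 from road(h,g)
round 2: derive flow(a,a) via R1 from flow(a,d), flow(d,a)
round 2: derive flow(d,d) via R1 from flow(d,a), flow(a,d)
round 2: derive flow(h,e) via R1 from flow(h,g), flow(g,e)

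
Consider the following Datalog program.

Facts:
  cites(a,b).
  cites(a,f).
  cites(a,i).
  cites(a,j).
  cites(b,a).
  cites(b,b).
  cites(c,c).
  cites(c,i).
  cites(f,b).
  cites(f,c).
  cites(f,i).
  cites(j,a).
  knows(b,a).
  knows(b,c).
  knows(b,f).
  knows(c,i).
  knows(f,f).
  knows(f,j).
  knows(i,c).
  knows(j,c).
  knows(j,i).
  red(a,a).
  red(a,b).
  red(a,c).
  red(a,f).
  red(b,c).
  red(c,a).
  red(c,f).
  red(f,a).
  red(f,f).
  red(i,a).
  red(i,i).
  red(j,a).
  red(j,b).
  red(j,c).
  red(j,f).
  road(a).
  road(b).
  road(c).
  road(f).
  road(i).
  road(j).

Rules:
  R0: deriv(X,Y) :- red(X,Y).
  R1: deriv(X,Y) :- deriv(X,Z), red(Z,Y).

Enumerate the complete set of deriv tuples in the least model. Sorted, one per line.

round 1: derive deriv(a,a) via R0 from red(a,a)
round 1: derive deriv(a,b) via R0 from red(a,b)
round 1: derive deriv(a,c) via R0 from red(a,c)
round 1: derive deriv(a,f) via R0 from red(a,f)
round 1: derive deriv(b,c) via R0 from red(b,c)
round 1: derive deriv(c,a) via R0 from red(c,a)
round 1: derive deriv(c,f) via R0 from red(c,f)
round 1: derive deriv(f,a) via R0 from red(f,a)
round 1: derive deriv(f,f) via R0 from red(f,f)
round 1: derive deriv(i,a) via R0 from red(i,a)
round 1: derive deriv(i,i) via R0 from red(i,i)
round 1: derive deriv(j,a) via R0 from red(j,a)
round 1: derive deriv(j,b) via R0 from red(j,b)
round 1: derive deriv(j,c) via R0 from red(j,c)
round 1: derive deriv(j,f) via R0 from red(j,f)
round 2: derive deriv(b,a) via R1 from deriv(b,c), red(c,a)
round 2: derive deriv(b,f) via R1 from deriv(b,c), red(c,f)
round 2: derive deriv(c,b) via R1 from deriv(c,a), red(a,b)
round 2: derive deriv(c,c) via R1 from deriv(c,a), red(a,c)
round 2: derive deriv(f,b) via R1 from deriv(f,a), red(a,b)
round 2: derive deriv(f,c) via R1 from deriv(f,a), red(a,c)
round 2: derive deriv(i,b) via R1 from deriv(i,a), red(a,b)
round 2: derive deriv(i,c) via R1 from deriv(i,a), red(a,c)
round 2: derive deriv(i,f) via R1 from deriv(i,a), red(a,f)
round 3: derive deriv(b,b) via R1 from deriv(b,a), red(a,b)

deriv(a,a)
deriv(a,b)
deriv(a,c)
deriv(a,f)
deriv(b,a)
deriv(b,b)
deriv(b,c)
deriv(b,f)
deriv(c,a)
deriv(c,b)
deriv(c,c)
deriv(c,f)
deriv(f,a)
deriv(f,b)
deriv(f,c)
deriv(f,f)
deriv(i,a)
deriv(i,b)
deriv(i,c)
deriv(i,f)
deriv(i,i)
deriv(j,a)
deriv(j,b)
deriv(j,c)
deriv(j,f)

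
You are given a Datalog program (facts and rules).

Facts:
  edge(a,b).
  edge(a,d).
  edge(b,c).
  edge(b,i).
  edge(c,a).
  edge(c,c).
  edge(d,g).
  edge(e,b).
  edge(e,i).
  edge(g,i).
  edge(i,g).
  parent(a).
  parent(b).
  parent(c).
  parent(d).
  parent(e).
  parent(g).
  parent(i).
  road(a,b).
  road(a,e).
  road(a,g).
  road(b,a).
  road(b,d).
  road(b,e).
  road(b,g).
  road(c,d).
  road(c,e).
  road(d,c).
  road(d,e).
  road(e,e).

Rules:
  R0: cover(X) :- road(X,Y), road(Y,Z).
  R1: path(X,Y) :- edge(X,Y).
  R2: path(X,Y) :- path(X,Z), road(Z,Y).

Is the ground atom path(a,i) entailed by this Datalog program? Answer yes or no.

round 1: derive path(a,b) via R1 from edge(a,b)
round 1: derive path(a,d) via R1 from edge(a,d)
round 1: derive path(b,c) via R1 from edge(b,c)
round 1: derive path(b,i) via R1 from edge(b,i)
round 1: derive path(c,a) via R1 from edge(c,a)
round 1: derive path(c,c) via R1 from edge(c,c)
round 1: derive path(d,g) via R1 from edge(d,g)
round 1: derive path(e,b) via R1 from edge(e,b)
round 1: derive path(e,i) via R1 from edge(e,i)
round 1: derive path(g,i) via R1 from edge(g,i)
round 1: derive path(i,g) via R1 from edge(i,g)
round 2: derive path(a,a) via R2 from path(a,b), road(b,a)
round 2: derive path(a,c) via R2 from path(a,d), road(d,c)
round 2: derive path(a,e) via R2 from path(a,b), road(b,e)
round 2: derive path(a,g) via R2 from path(a,b), road(b,g)
round 2: derive path(b,d) via R2 from path(b,c), road(c,d)
round 2: derive path(b,e) via R2 from path(b,c), road(c,e)
round 2: derive path(c,b) via R2 from path(c,a), road(a,b)
round 2: derive path(c,d) via R2 from path(c,c), road(c,d)
round 2: derive path(c,e) via R2 from path(c,a), road(a,e)
round 2: derive path(c,g) via R2 from path(c,a), road(a,g)
round 2: derive path(e,a) via R2 from path(e,b), road(b,a)
round 2: derive path(e,d) via R2 from path(e,b), road(b,d)
round 2: derive path(e,e) via R2 from path(e,b), road(b,e)
round 2: derive path(e,g) via R2 from path(e,b), road(b,g)
round 3: derive path(e,c) via R2 from path(e,d), road(d,c)

no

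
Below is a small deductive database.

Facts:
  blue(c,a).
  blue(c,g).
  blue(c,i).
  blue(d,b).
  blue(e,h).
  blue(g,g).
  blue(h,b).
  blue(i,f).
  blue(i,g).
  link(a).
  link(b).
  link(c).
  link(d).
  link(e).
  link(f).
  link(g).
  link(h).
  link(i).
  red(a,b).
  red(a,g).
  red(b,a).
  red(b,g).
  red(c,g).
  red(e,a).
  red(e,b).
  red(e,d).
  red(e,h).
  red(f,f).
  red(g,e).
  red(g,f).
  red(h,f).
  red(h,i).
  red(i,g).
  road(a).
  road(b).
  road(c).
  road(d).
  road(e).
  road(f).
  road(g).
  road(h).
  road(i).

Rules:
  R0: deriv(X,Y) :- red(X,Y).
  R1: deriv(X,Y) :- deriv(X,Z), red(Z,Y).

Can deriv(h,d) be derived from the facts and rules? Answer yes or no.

yes

round 1: derive deriv(a,b) via R0 from red(a,b)
round 1: derive deriv(a,g) via R0 from red(a,g)
round 1: derive deriv(b,a) via R0 from red(b,a)
round 1: derive deriv(b,g) via R0 from red(b,g)
round 1: derive deriv(c,g) via R0 from red(c,g)
round 1: derive deriv(e,a) via R0 from red(e,a)
round 1: derive deriv(e,b) via R0 from red(e,b)
round 1: derive deriv(e,d) via R0 from red(e,d)
round 1: derive deriv(e,h) via R0 from red(e,h)
round 1: derive deriv(f,f) via R0 from red(f,f)
round 1: derive deriv(g,e) via R0 from red(g,e)
round 1: derive deriv(g,f) via R0 from red(g,f)
round 1: derive deriv(h,f) via R0 from red(h,f)
round 1: derive deriv(h,i) via R0 from red(h,i)
round 1: derive deriv(i,g) via R0 from red(i,g)
round 2: derive deriv(a,a) via R1 from deriv(a,b), red(b,a)
round 2: derive deriv(a,e) via R1 from deriv(a,g), red(g,e)
round 2: derive deriv(a,f) via R1 from deriv(a,g), red(g,f)
round 2: derive deriv(b,b) via R1 from deriv(b,a), red(a,b)
round 2: derive deriv(b,e) via R1 from deriv(b,g), red(g,e)
round 2: derive deriv(b,f) via R1 from deriv(b,g), red(g,f)
round 2: derive deriv(c,e) via R1 from deriv(c,g), red(g,e)
round 2: derive deriv(c,f) via R1 from deriv(c,g), red(g,f)
round 2: derive deriv(e,f) via R1 from deriv(e,h), red(h,f)
round 2: derive deriv(e,g) via R1 from deriv(e,a), red(a,g)
round 2: derive deriv(e,i) via R1 from deriv(e,h), red(h,i)
round 2: derive deriv(g,a) via R1 from deriv(g,e), red(e,a)
round 2: derive deriv(g,b) via R1 from deriv(g,e), red(e,b)
round 2: derive deriv(g,d) via R1 from deriv(g,e), red(e,d)
round 2: derive deriv(g,h) via R1 from deriv(g,e), red(e,h)
round 2: derive deriv(h,g) via R1 from deriv(h,i), red(i,g)
round 2: derive deriv(i,e) via R1 from deriv(i,g), red(g,e)
round 2: derive deriv(i,f) via R1 from deriv(i,g), red(g,f)
round 3: derive deriv(a,d) via R1 from deriv(a,e), red(e,d)
round 3: derive deriv(a,h) via R1 from deriv(a,e), red(e,h)
round 3: derive deriv(b,d) via R1 from deriv(b,e), red(e,d)
round 3: derive deriv(b,h) via R1 from deriv(b,e), red(e,h)
round 3: derive deriv(c,a) via R1 from deriv(c,e), red(e,a)
round 3: derive deriv(c,b) via R1 from deriv(c,e), red(e,b)
round 3: derive deriv(c,d) via R1 from deriv(c,e), red(e,d)
round 3: derive deriv(c,h) via R1 from deriv(c,e), red(e,h)
round 3: derive deriv(e,e) via R1 from deriv(e,g), red(g,e)
round 3: derive deriv(g,g) via R1 from deriv(g,a), red(a,g)
round 3: derive deriv(g,i) via R1 from deriv(g,h), red(h,i)
round 3: derive deriv(h,e) via R1 from deriv(h,g), red(g,e)
round 3: derive deriv(i,a) via R1 from deriv(i,e), red(e,a)
round 3: derive deriv(i,b) via R1 from deriv(i,e), red(e,b)
round 3: derive deriv(i,d) via R1 from deriv(i,e), red(e,d)
round 3: derive deriv(i,h) via R1 from deriv(i,e), red(e,h)
round 4: derive deriv(a,i) via R1 from deriv(a,h), red(h,i)
round 4: derive deriv(b,i) via R1 from deriv(b,h), red(h,i)
round 4: derive deriv(c,i) via R1 from deriv(c,h), red(h,i)
round 4: derive deriv(h,a) via R1 from deriv(h,e), red(e,a)
round 4: derive deriv(h,b) via R1 from deriv(h,e), red(e,b)
round 4: derive deriv(h,d) via R1 from deriv(h,e), red(e,d)
round 4: derive deriv(h,h) via R1 from deriv(h,e), red(e,h)
round 4: derive deriv(i,i) via R1 from deriv(i,h), red(h,i)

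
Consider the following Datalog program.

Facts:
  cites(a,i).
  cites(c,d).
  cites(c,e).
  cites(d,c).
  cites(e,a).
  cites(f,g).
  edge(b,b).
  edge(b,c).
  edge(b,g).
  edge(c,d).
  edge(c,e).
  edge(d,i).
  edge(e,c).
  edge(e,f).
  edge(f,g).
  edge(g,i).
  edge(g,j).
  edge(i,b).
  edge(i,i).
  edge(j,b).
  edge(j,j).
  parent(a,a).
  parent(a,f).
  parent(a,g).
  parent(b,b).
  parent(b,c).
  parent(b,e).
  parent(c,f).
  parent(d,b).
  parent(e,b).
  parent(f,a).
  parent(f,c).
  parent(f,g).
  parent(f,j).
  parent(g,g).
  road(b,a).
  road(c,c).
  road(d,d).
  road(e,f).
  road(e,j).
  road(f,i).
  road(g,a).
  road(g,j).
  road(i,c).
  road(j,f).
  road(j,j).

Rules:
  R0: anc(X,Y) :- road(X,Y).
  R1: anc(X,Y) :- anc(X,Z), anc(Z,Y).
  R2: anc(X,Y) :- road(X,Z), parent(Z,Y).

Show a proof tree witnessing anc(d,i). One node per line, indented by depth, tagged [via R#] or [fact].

anc(d,i)  [via R1]
  anc(d,b)  [via R2]
    road(d,d)  [fact]
    parent(d,b)  [fact]
  anc(b,i)  [via R1]
    anc(b,f)  [via R2]
      road(b,a)  [fact]
      parent(a,f)  [fact]
    anc(f,i)  [via R0]
      road(f,i)  [fact]

round 1: derive anc(b,a) via R0 from road(b,a)
round 1: derive anc(c,c) via R0 from road(c,c)
round 1: derive anc(d,d) via R0 from road(d,d)
round 1: derive anc(e,f) via R0 from road(e,f)
round 1: derive anc(e,j) via R0 from road(e,j)
round 1: derive anc(f,i) via R0 from road(f,i)
round 1: derive anc(g,a) via R0 from road(g,a)
round 1: derive anc(g,j) via R0 from road(g,j)
round 1: derive anc(i,c) via R0 from road(i,c)
round 1: derive anc(j,f) via R0 from road(j,f)
round 1: derive anc(j,j) via R0 from road(j,j)
round 1: derive anc(b,f) via R2 from road(b,a), parent(a,f)
round 1: derive anc(b,g) via R2 from road(b,a), parent(a,g)
round 1: derive anc(c,f) via R2 from road(c,c), parent(c,f)
round 1: derive anc(d,b) via R2 from road(d,d), parent(d,b)
round 1: derive anc(e,a) via R2 from road(e,f), parent(f,a)
round 1: derive anc(e,c) via R2 from road(e,f), parent(f,c)
round 1: derive anc(e,g) via R2 from road(e,f), parent(f,g)
round 1: derive anc(g,f) via R2 from road(g,a), parent(a,f)
round 1: derive anc(g,g) via R2 from road(g,a), parent(a,g)
round 1: derive anc(i,f) via R2 from road(i,c), parent(c,f)
round 1: derive anc(j,a) via R2 from road(j,f), parent(f,a)
round 1: derive anc(j,c) via R2 from road(j,f), parent(f,c)
round 1: derive anc(j,g) via R2 from road(j,f), parent(f,g)
round 2: derive anc(b,i) via R1 from anc(b,f), anc(f,i)
round 2: derive anc(b,j) via R1 from anc(b,g), anc(g,j)
round 2: derive anc(c,i) via R1 from anc(c,f), anc(f,i)
round 2: derive anc(d,a) via R1 from anc(d,b), anc(b,a)
round 2: derive anc(d,f) via R1 from anc(d,b), anc(b,f)
round 2: derive anc(d,g) via R1 from anc(d,b), anc(b,g)
round 2: derive anc(e,i) via R1 from anc(e,f), anc(f,i)
round 2: derive anc(f,c) via R1 from anc(f,i), anc(i,c)
round 2: derive anc(f,f) via R1 from anc(f,i), anc(i,f)
round 2: derive anc(g,c) via R1 from anc(g,j), anc(j,c)
round 2: derive anc(g,i) via R1 from anc(g,f), anc(f,i)
round 2: derive anc(i,i) via R1 from anc(i,f), anc(f,i)
round 2: derive anc(j,i) via R1 from anc(j,f), anc(f,i)
round 3: derive anc(b,c) via R1 from anc(b,f), anc(f,c)
round 3: derive anc(d,c) via R1 from anc(d,f), anc(f,c)
round 3: derive anc(d,i) via R1 from anc(d,b), anc(b,i)
round 3: derive anc(d,j) via R1 from anc(d,b), anc(b,j)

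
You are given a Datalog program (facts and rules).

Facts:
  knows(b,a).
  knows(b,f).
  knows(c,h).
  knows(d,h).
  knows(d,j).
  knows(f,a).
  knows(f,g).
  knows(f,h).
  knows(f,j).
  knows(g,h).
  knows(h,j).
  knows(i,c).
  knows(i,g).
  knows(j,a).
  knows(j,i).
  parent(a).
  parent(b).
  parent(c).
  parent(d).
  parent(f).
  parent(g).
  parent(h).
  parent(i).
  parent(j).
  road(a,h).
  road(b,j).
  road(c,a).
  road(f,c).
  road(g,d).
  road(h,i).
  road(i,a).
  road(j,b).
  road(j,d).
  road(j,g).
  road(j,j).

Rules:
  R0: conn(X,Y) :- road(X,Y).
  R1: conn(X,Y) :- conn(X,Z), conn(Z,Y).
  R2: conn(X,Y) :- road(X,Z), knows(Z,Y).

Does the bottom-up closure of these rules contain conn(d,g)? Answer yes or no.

round 1: derive conn(a,h) via R0 from road(a,h)
round 1: derive conn(b,j) via R0 from road(b,j)
round 1: derive conn(c,a) via R0 from road(c,a)
round 1: derive conn(f,c) via R0 from road(f,c)
round 1: derive conn(g,d) via R0 from road(g,d)
round 1: derive conn(h,i) via R0 from road(h,i)
round 1: derive conn(i,a) via R0 from road(i,a)
round 1: derive conn(j,b) via R0 from road(j,b)
round 1: derive conn(j,d) via R0 from road(j,d)
round 1: derive conn(j,g) via R0 from road(j,g)
round 1: derive conn(j,j) via R0 from road(j,j)
round 1: derive conn(a,j) via R2 from road(a,h), knows(h,j)
round 1: derive conn(b,a) via R2 from road(b,j), knows(j,a)
round 1: derive conn(b,i) via R2 from road(b,j), knows(j,i)
round 1: derive conn(f,h) via R2 from road(f,c), knows(c,h)
round 1: derive conn(g,h) via R2 from road(g,d), knows(d,h)
round 1: derive conn(g,j) via R2 from road(g,d), knows(d,j)
round 1: derive conn(h,c) via R2 from road(h,i), knows(i,c)
round 1: derive conn(h,g) via R2 from road(h,i), knows(i,g)
round 1: derive conn(j,a) via R2 from road(j,b), knows(b,a)
round 1: derive conn(j,f) via R2 from road(j,b), knows(b,f)
round 1: derive conn(j,h) via R2 from road(j,d), knows(d,h)
round 1: derive conn(j,i) via R2 from road(j,j), knows(j,i)
round 2: derive conn(a,a) via R1 from conn(a,j), conn(j,a)
round 2: derive conn(a,b) via R1 from conn(a,j), conn(j,b)
round 2: derive conn(a,c) via R1 from conn(a,h), conn(h,c)
round 2: derive conn(a,d) via R1 from conn(a,j), conn(j,d)
round 2: derive conn(a,f) via R1 from conn(a,j), conn(j,f)
round 2: derive conn(a,g) via R1 from conn(a,h), conn(h,g)
round 2: derive conn(a,i) via R1 from conn(a,h), conn(h,i)
round 2: derive conn(b,b) via R1 from conn(b,j), conn(j,b)
round 2: derive conn(b,d) via R1 from conn(b,j), conn(j,d)
round 2: derive conn(b,f) via R1 from conn(b,j), conn(j,f)
round 2: derive conn(b,g) via R1 from conn(b,j), conn(j,g)
round 2: derive conn(b,h) via R1 from conn(b,a), conn(a,h)
round 2: derive conn(c,h) via R1 from conn(c,a), conn(a,h)
round 2: derive conn(c,j) via R1 from conn(c,a), conn(a,j)
round 2: derive conn(f,a) via R1 from conn(f,c), conn(c,a)
round 2: derive conn(f,g) via R1 from conn(f,h), conn(h,g)
round 2: derive conn(f,i) via R1 from conn(f,h), conn(h,i)
round 2: derive conn(g,a) via R1 from conn(g,j), conn(j,a)
round 2: derive conn(g,b) via R1 from conn(g,j), conn(j,b)
round 2: derive conn(g,c) via R1 from conn(g,h), conn(h,c)
round 2: derive conn(g,f) via R1 from conn(g,j), conn(j,f)
round 2: derive conn(g,g) via R1 from conn(g,h), conn(h,g)
round 2: derive conn(g,i) via R1 from conn(g,h), conn(h,i)
round 2: derive conn(h,a) via R1 from conn(h,c), conn(c,a)
round 2: derive conn(h,d) via R1 from conn(h,g), conn(g,d)
round 2: derive conn(h,h) via R1 from conn(h,g), conn(g,h)
round 2: derive conn(h,j) via R1 from conn(h,g), conn(g,j)
round 2: derive conn(i,h) via R1 from conn(i,a), conn(a,h)
round 2: derive conn(i,j) via R1 from conn(i,a), conn(a,j)
round 2: derive conn(j,c) via R1 from conn(j,f), conn(f,c)
round 3: derive conn(b,c) via R1 from conn(b,a), conn(a,c)
round 3: derive conn(c,b) via R1 from conn(c,a), conn(a,b)
round 3: derive conn(c,c) via R1 from conn(c,a), conn(a,c)
round 3: derive conn(c,d) via R1 from conn(c,a), conn(a,d)
round 3: derive conn(c,f) via R1 from conn(c,a), conn(a,f)
round 3: derive conn(c,g) via R1 from conn(c,a), conn(a,g)
round 3: derive conn(c,i) via R1 from conn(c,a), conn(a,i)
round 3: derive conn(f,b) via R1 from conn(f,a), conn(a,b)
round 3: derive conn(f,d) via R1 from conn(f,a), conn(a,d)
round 3: derive conn(f,f) via R1 from conn(f,a), conn(a,f)
round 3: derive conn(f,j) via R1 from conn(f,a), conn(a,j)
round 3: derive conn(h,b) via R1 from conn(h,a), conn(a,b)
round 3: derive conn(h,f) via R1 from conn(h,a), conn(a,f)
round 3: derive conn(i,b) via R1 from conn(i,a), conn(a,b)
round 3: derive conn(i,c) via R1 from conn(i,a), conn(a,c)
round 3: derive conn(i,d) via R1 from conn(i,a), conn(a,d)
round 3: derive conn(i,f) via R1 from conn(i,a), conn(a,f)
round 3: derive conn(i,g) via R1 from conn(i,a), conn(a,g)
round 3: derive conn(i,i) via R1 from conn(i,a), conn(a,i)

no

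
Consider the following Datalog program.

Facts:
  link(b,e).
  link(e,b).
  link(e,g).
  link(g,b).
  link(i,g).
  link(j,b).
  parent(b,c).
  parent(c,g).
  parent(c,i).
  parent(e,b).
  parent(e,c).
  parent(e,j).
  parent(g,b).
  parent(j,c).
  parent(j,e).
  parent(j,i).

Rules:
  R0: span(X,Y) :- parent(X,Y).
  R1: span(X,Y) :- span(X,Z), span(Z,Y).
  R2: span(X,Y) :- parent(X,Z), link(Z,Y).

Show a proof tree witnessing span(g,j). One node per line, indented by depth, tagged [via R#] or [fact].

round 1: derive span(b,c) via R0 from parent(b,c)
round 1: derive span(c,g) via R0 from parent(c,g)
round 1: derive span(c,i) via R0 from parent(c,i)
round 1: derive span(e,b) via R0 from parent(e,b)
round 1: derive span(e,c) via R0 from parent(e,c)
round 1: derive span(e,j) via R0 from parent(e,j)
round 1: derive span(g,b) via R0 from parent(g,b)
round 1: derive span(j,c) via R0 from parent(j,c)
round 1: derive span(j,e) via R0 from parent(j,e)
round 1: derive span(j,i) via R0 from parent(j,i)
round 1: derive span(c,b) via R2 from parent(c,g), link(g,b)
round 1: derive span(e,e) via R2 from parent(e,b), link(b,e)
round 1: derive span(g,e) via R2 from parent(g,b), link(b,e)
round 1: derive span(j,b) via R2 from parent(j,e), link(e,b)
round 1: derive span(j,g) via R2 from parent(j,e), link(e,g)
round 2: derive span(b,b) via R1 from span(b,c), span(c,b)
round 2: derive span(b,g) via R1 from span(b,c), span(c,g)
round 2: derive span(b,i) via R1 from span(b,c), span(c,i)
round 2: derive span(c,c) via R1 from span(c,b), span(b,c)
round 2: derive span(c,e) via R1 from span(c,g), span(g,e)
round 2: derive span(e,g) via R1 from span(e,c), span(c,g)
round 2: derive span(e,i) via R1 from span(e,c), span(c,i)
round 2: derive span(g,c) via R1 from span(g,b), span(b,c)
round 2: derive span(g,j) via R1 from span(g,e), span(e,j)
round 2: derive span(j,j) via R1 from span(j,e), span(e,j)
round 3: derive span(b,e) via R1 from span(b,c), span(c,e)
round 3: derive span(b,j) via R1 from span(b,g), span(g,j)
round 3: derive span(c,j) via R1 from span(c,e), span(e,j)
round 3: derive span(g,g) via R1 from span(g,b), span(b,g)
round 3: derive span(g,i) via R1 from span(g,b), span(b,i)

span(g,j)  [via R1]
  span(g,e)  [via R2]
    parent(g,b)  [fact]
    link(b,e)  [fact]
  span(e,j)  [via R0]
    parent(e,j)  [fact]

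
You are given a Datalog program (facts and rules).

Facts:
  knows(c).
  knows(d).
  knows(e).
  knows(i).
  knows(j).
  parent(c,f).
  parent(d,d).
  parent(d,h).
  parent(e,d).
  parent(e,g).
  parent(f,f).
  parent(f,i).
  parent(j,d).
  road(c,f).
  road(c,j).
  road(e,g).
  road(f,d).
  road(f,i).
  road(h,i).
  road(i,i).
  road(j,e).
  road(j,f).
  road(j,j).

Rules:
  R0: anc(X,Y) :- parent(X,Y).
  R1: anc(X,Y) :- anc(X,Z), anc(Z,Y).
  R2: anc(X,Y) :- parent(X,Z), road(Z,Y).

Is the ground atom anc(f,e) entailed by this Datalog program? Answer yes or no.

round 1: derive anc(c,f) via R0 from parent(c,f)
round 1: derive anc(d,d) via R0 from parent(d,d)
round 1: derive anc(d,h) via R0 from parent(d,h)
round 1: derive anc(e,d) via R0 from parent(e,d)
round 1: derive anc(e,g) via R0 from parent(e,g)
round 1: derive anc(f,f) via R0 from parent(f,f)
round 1: derive anc(f,i) via R0 from parent(f,i)
round 1: derive anc(j,d) via R0 from parent(j,d)
round 1: derive anc(c,d) via R2 from parent(c,f), road(f,d)
round 1: derive anc(c,i) via R2 from parent(c,f), road(f,i)
round 1: derive anc(d,i) via R2 from parent(d,h), road(h,i)
round 1: derive anc(f,d) via R2 from parent(f,f), road(f,d)
round 2: derive anc(c,h) via R1 from anc(c,d), anc(d,h)
round 2: derive anc(e,h) via R1 from anc(e,d), anc(d,h)
round 2: derive anc(e,i) via R1 from anc(e,d), anc(d,i)
round 2: derive anc(f,h) via R1 from anc(f,d), anc(d,h)
round 2: derive anc(j,h) via R1 from anc(j,d), anc(d,h)
round 2: derive anc(j,i) via R1 from anc(j,d), anc(d,i)

no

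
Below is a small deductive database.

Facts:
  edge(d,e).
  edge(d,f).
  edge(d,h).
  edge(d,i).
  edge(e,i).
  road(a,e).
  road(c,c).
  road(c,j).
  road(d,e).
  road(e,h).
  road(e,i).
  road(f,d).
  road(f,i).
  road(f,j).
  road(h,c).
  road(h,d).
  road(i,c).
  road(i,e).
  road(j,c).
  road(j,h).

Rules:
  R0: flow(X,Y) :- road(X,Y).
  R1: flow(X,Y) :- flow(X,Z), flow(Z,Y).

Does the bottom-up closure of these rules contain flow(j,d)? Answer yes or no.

yes

round 1: derive flow(a,e) via R0 from road(a,e)
round 1: derive flow(c,c) via R0 from road(c,c)
round 1: derive flow(c,j) via R0 from road(c,j)
round 1: derive flow(d,e) via R0 from road(d,e)
round 1: derive flow(e,h) via R0 from road(e,h)
round 1: derive flow(e,i) via R0 from road(e,i)
round 1: derive flow(f,d) via R0 from road(f,d)
round 1: derive flow(f,i) via R0 from road(f,i)
round 1: derive flow(f,j) via R0 from road(f,j)
round 1: derive flow(h,c) via R0 from road(h,c)
round 1: derive flow(h,d) via R0 from road(h,d)
round 1: derive flow(i,c) via R0 from road(i,c)
round 1: derive flow(i,e) via R0 from road(i,e)
round 1: derive flow(j,c) via R0 from road(j,c)
round 1: derive flow(j,h) via R0 from road(j,h)
round 2: derive flow(a,h) via R1 from flow(a,e), flow(e,h)
round 2: derive flow(a,i) via R1 from flow(a,e), flow(e,i)
round 2: derive flow(c,h) via R1 from flow(c,j), flow(j,h)
round 2: derive flow(d,h) via R1 from flow(d,e), flow(e,h)
round 2: derive flow(d,i) via R1 from flow(d,e), flow(e,i)
round 2: derive flow(e,c) via R1 from flow(e,h), flow(h,c)
round 2: derive flow(e,d) via R1 from flow(e,h), flow(h,d)
round 2: derive flow(e,e) via R1 from flow(e,i), flow(i,e)
round 2: derive flow(f,c) via R1 from flow(f,i), flow(i,c)
round 2: derive flow(f,e) via R1 from flow(f,d), flow(d,e)
round 2: derive flow(f,h) via R1 from flow(f,j), flow(j,h)
round 2: derive flow(h,e) via R1 from flow(h,d), flow(d,e)
round 2: derive flow(h,j) via R1 from flow(h,c), flow(c,j)
round 2: derive flow(i,h) via R1 from flow(i,e), flow(e,h)
round 2: derive flow(i,i) via R1 from flow(i,e), flow(e,i)
round 2: derive flow(i,j) via R1 from flow(i,c), flow(c,j)
round 2: derive flow(j,d) via R1 from flow(j,h), flow(h,d)
round 2: derive flow(j,j) via R1 from flow(j,c), flow(c,j)
round 3: derive flow(a,c) via R1 from flow(a,e), flow(e,c)
round 3: derive flow(a,d) via R1 from flow(a,e), flow(e,d)
round 3: derive flow(a,j) via R1 from flow(a,h), flow(h,j)
round 3: derive flow(c,d) via R1 from flow(c,h), flow(h,d)
round 3: derive flow(c,e) via R1 from flow(c,h), flow(h,e)
round 3: derive flow(d,c) via R1 from flow(d,e), flow(e,c)
round 3: derive flow(d,d) via R1 from flow(d,e), flow(e,d)
round 3: derive flow(d,j) via R1 from flow(d,h), flow(h,j)
round 3: derive flow(e,j) via R1 from flow(e,c), flow(c,j)
round 3: derive flow(h,h) via R1 from flow(h,c), flow(c,h)
round 3: derive flow(h,i) via R1 from flow(h,d), flow(d,i)
round 3: derive flow(i,d) via R1 from flow(i,e), flow(e,d)
round 3: derive flow(j,e) via R1 from flow(j,d), flow(d,e)
round 3: derive flow(j,i) via R1 from flow(j,d), flow(d,i)
round 4: derive flow(c,i) via R1 from flow(c,d), flow(d,i)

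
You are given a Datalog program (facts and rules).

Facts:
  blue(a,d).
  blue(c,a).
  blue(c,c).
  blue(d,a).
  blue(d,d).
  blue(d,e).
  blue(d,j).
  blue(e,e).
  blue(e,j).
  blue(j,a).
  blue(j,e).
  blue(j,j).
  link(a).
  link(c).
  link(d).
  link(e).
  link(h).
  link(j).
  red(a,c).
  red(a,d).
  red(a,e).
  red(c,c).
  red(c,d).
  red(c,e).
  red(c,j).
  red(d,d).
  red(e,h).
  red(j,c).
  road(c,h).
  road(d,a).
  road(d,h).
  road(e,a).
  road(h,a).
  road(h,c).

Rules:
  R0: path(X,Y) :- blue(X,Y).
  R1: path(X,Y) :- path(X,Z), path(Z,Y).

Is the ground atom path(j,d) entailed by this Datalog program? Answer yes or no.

round 1: derive path(a,d) via R0 from blue(a,d)
round 1: derive path(c,a) via R0 from blue(c,a)
round 1: derive path(c,c) via R0 from blue(c,c)
round 1: derive path(d,a) via R0 from blue(d,a)
round 1: derive path(d,d) via R0 from blue(d,d)
round 1: derive path(d,e) via R0 from blue(d,e)
round 1: derive path(d,j) via R0 from blue(d,j)
round 1: derive path(e,e) via R0 from blue(e,e)
round 1: derive path(e,j) via R0 from blue(e,j)
round 1: derive path(j,a) via R0 from blue(j,a)
round 1: derive path(j,e) via R0 from blue(j,e)
round 1: derive path(j,j) via R0 from blue(j,j)
round 2: derive path(a,a) via R1 from path(a,d), path(d,a)
round 2: derive path(a,e) via R1 from path(a,d), path(d,e)
round 2: derive path(a,j) via R1 from path(a,d), path(d,j)
round 2: derive path(c,d) via R1 from path(c,a), path(a,d)
round 2: derive path(e,a) via R1 from path(e,j), path(j,a)
round 2: derive path(j,d) via R1 from path(j,a), path(a,d)
round 3: derive path(c,e) via R1 from path(c,a), path(a,e)
round 3: derive path(c,j) via R1 from path(c,a), path(a,j)
round 3: derive path(e,d) via R1 from path(e,a), path(a,d)

yes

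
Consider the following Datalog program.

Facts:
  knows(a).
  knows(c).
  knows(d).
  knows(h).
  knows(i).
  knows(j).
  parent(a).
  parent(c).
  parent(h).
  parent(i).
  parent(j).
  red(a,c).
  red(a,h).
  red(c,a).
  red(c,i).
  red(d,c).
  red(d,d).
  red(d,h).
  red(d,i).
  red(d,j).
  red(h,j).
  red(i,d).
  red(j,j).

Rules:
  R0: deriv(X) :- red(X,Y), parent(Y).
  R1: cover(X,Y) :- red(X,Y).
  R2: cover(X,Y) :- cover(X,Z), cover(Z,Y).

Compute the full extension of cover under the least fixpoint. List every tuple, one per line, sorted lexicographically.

cover(a,a)
cover(a,c)
cover(a,d)
cover(a,h)
cover(a,i)
cover(a,j)
cover(c,a)
cover(c,c)
cover(c,d)
cover(c,h)
cover(c,i)
cover(c,j)
cover(d,a)
cover(d,c)
cover(d,d)
cover(d,h)
cover(d,i)
cover(d,j)
cover(h,j)
cover(i,a)
cover(i,c)
cover(i,d)
cover(i,h)
cover(i,i)
cover(i,j)
cover(j,j)

round 1: derive cover(a,c) via R1 from red(a,c)
round 1: derive cover(a,h) via R1 from red(a,h)
round 1: derive cover(c,a) via R1 from red(c,a)
round 1: derive cover(c,i) via R1 from red(c,i)
round 1: derive cover(d,c) via R1 from red(d,c)
round 1: derive cover(d,d) via R1 from red(d,d)
round 1: derive cover(d,h) via R1 from red(d,h)
round 1: derive cover(d,i) via R1 from red(d,i)
round 1: derive cover(d,j) via R1 from red(d,j)
round 1: derive cover(h,j) via R1 from red(h,j)
round 1: derive cover(i,d) via R1 from red(i,d)
round 1: derive cover(j,j) via R1 from red(j,j)
round 2: derive cover(a,a) via R2 from cover(a,c), cover(c,a)
round 2: derive cover(a,i) via R2 from cover(a,c), cover(c,i)
round 2: derive cover(a,j) via R2 from cover(a,h), cover(h,j)
round 2: derive cover(c,c) via R2 from cover(c,a), cover(a,c)
round 2: derive cover(c,d) via R2 from cover(c,i), cover(i,d)
round 2: derive cover(c,h) via R2 from cover(c,a), cover(a,h)
round 2: derive cover(d,a) via R2 from cover(d,c), cover(c,a)
round 2: derive cover(i,c) via R2 from cover(i,d), cover(d,c)
round 2: derive cover(i,h) via R2 from cover(i,d), cover(d,h)
round 2: derive cover(i,i) via R2 from cover(i,d), cover(d,i)
round 2: derive cover(i,j) via R2 from cover(i,d), cover(d,j)
round 3: derive cover(a,d) via R2 from cover(a,c), cover(c,d)
round 3: derive cover(c,j) via R2 from cover(c,a), cover(a,j)
round 3: derive cover(i,a) via R2 from cover(i,c), cover(c,a)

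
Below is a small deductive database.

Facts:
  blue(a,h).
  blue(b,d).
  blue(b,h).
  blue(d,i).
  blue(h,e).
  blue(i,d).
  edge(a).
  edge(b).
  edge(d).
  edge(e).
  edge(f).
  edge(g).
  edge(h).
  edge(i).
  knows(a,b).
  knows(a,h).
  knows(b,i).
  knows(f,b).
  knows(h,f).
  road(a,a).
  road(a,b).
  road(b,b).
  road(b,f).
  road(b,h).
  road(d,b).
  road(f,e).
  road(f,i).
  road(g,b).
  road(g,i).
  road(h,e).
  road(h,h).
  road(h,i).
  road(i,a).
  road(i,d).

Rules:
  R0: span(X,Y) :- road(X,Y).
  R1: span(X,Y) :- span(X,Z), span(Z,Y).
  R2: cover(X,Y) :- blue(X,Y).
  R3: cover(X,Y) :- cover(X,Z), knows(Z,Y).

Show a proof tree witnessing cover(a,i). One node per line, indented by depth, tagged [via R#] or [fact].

round 1: derive cover(a,h) via R2 from blue(a,h)
round 1: derive cover(b,d) via R2 from blue(b,d)
round 1: derive cover(b,h) via R2 from blue(b,h)
round 1: derive cover(d,i) via R2 from blue(d,i)
round 1: derive cover(h,e) via R2 from blue(h,e)
round 1: derive cover(i,d) via R2 from blue(i,d)
round 2: derive cover(a,f) via R3 from cover(a,h), knows(h,f)
round 2: derive cover(b,f) via R3 from cover(b,h), knows(h,f)
round 3: derive cover(a,b) via R3 from cover(a,f), knows(f,b)
round 3: derive cover(b,b) via R3 from cover(b,f), knows(f,b)
round 4: derive cover(a,i) via R3 from cover(a,b), knows(b,i)
round 4: derive cover(b,i) via R3 from cover(b,b), knows(b,i)

cover(a,i)  [via R3]
  cover(a,b)  [via R3]
    cover(a,f)  [via R3]
      cover(a,h)  [via R2]
        blue(a,h)  [fact]
      knows(h,f)  [fact]
    knows(f,b)  [fact]
  knows(b,i)  [fact]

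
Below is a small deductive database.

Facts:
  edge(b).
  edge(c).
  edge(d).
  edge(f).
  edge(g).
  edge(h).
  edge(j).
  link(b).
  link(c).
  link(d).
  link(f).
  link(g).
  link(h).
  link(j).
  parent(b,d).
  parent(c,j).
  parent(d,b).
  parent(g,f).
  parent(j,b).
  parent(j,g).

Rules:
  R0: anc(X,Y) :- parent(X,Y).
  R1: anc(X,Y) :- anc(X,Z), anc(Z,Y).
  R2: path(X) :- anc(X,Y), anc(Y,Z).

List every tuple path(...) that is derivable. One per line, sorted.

path(b)
path(c)
path(d)
path(j)

round 1: derive anc(b,d) via R0 from parent(b,d)
round 1: derive anc(c,j) via R0 from parent(c,j)
round 1: derive anc(d,b) via R0 from parent(d,b)
round 1: derive anc(g,f) via R0 from parent(g,f)
round 1: derive anc(j,b) via R0 from parent(j,b)
round 1: derive anc(j,g) via R0 from parent(j,g)
round 2: derive anc(b,b) via R1 from anc(b,d), anc(d,b)
round 2: derive anc(c,b) via R1 from anc(c,j), anc(j,b)
round 2: derive anc(c,g) via R1 from anc(c,j), anc(j,g)
round 2: derive anc(d,d) via R1 from anc(d,b), anc(b,d)
round 2: derive anc(j,d) via R1 from anc(j,b), anc(b,d)
round 2: derive anc(j,f) via R1 from anc(j,g), anc(g,f)
round 2: derive path(b) via R2 from anc(b,d), anc(d,b)
round 2: derive path(c) via R2 from anc(c,j), anc(j,b)
round 2: derive path(d) via R2 from anc(d,b), anc(b,d)
round 2: derive path(j) via R2 from anc(j,b), anc(b,d)
round 3: derive anc(c,d) via R1 from anc(c,b), anc(b,d)
round 3: derive anc(c,f) via R1 from anc(c,g), anc(g,f)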